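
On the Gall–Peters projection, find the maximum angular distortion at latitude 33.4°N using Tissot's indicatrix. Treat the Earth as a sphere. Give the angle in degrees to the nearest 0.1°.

The Gall–Peters projection is cylindrical equal-area with φ₀ = 45°. A cylindrical equal-area projection with standard parallel φ₀ has meridian scale h = cos φ / cos φ₀ and parallel scale k = cos φ₀ / cos φ (so areas are preserved, h·k = 1).
At 33.4°: h = 1.181, k = 0.8470; principal scales a = 1.181, b = 0.8470.
sin(ω/2) = (a − b)/(a + b) = 0.3337/2.028 = 0.1646, so ω = 2 arcsin(0.1646) ≈ 18.9°.

18.9°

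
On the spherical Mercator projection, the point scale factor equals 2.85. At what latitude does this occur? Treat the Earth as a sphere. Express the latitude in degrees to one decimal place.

69.5°

Mercator scale is k = sec φ = 1/cos φ.
1/cos φ = 2.85  ⇒  cos φ = 0.3509  ⇒  φ = arccos(0.3509) ≈ 69.5°.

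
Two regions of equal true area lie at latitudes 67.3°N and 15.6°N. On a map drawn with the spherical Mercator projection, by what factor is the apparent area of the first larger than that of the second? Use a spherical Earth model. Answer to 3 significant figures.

On Mercator, area is exaggerated by sec²φ = 1/cos²φ.
At 67.3°: sec²(67.3°) = 1/0.3859² = 6.715.
At 15.6°: sec²(15.6°) = 1/0.9632² = 1.078.
Ratio = 6.715/1.078 = cos²(15.6°)/cos²(67.3°) ≈ 6.23.

6.23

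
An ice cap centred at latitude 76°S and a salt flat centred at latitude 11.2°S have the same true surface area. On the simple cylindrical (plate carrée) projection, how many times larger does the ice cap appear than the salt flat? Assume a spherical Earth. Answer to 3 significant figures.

4.05

Plate carrée maps x = Rλ, y = Rφ. The meridian scale is h = 1 and the parallel scale is k = 1/cos φ = sec φ.
Areal scale at 76°: h·k = 1.000 × 4.134 = 4.134.
Areal scale at 11.2°: h·k = 1.000 × 1.019 = 1.019.
Ratio = 4.134/1.019 ≈ 4.05.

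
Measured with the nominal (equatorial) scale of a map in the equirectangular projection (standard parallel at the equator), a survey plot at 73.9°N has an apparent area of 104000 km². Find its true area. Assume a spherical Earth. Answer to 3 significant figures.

For the equirectangular projection with φ₀ = 0 (plate carrée), h = 1 along meridians and k = sec φ along parallels.
Areal scale = h·k = 1 × sec φ; at 73.9°, h = 1.000, k = 3.606, so h·k = 3.606.
True area = apparent / (areal scale) = 104000 / 3.606 ≈ 28800 km².

28800 km²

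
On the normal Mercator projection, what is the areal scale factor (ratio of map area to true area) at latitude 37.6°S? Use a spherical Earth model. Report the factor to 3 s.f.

For Mercator, h = k = sec φ (a conformal cylindrical projection has a single point scale, 1/cos φ).
Areal scale = k² = sec²φ = 1/cos²(37.6°) = 1/0.7923² = 1.593.

1.59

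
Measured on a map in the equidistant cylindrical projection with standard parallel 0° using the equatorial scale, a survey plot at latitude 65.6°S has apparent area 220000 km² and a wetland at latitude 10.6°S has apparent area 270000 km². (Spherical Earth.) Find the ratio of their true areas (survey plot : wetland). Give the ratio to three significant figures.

0.342

On the plate carrée, areal scale = h·k = 1 × sec φ, so true area = apparent × cos φ.
True area of survey plot: 220000 × cos(65.6°) = 220000 × 0.4131 = 90880 km².
True area of wetland: 270000 × cos(10.6°) = 270000 × 0.9829 = 265400 km².
Ratio = 90880 / 265400 ≈ 0.342.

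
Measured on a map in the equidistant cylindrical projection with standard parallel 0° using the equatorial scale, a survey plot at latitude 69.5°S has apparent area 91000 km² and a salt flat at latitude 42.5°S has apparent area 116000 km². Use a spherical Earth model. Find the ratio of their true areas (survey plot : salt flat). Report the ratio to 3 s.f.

Plate carrée has h = 1 and k = sec φ, giving areal scale sec φ; true area = (apparent area) · cos φ.
True area of survey plot: 91000 × cos(69.5°) = 91000 × 0.3502 = 31870 km².
True area of salt flat: 116000 × cos(42.5°) = 116000 × 0.7373 = 85520 km².
Ratio = 31870 / 85520 ≈ 0.373.

0.373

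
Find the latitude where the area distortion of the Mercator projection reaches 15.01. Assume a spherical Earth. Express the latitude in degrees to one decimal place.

75.0°

Mercator areal scale is sec²φ.
sec²φ = 15.01  ⇒  cos²φ = 0.06662  ⇒  cos φ = 0.2581.
φ = arccos(0.2581) ≈ 75.0°.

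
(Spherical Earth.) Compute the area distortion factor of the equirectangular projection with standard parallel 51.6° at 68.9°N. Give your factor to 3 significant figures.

1.73

With standard parallel φ₀ = 51.6°, the equirectangular projection gives x = Rλ cos φ₀, y = Rφ, so h = 1 and k = cos 51.6° / cos φ.
Areal scale = h·k = 1 × cos φ₀ / cos φ; at 68.9°, h = 1.000, k = 1.725, so h·k = 1.725.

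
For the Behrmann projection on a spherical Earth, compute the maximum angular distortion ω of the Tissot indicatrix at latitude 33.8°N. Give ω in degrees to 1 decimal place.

Behrmann is a cylindrical equal-area projection with standard parallels at ±30°. Cylindrical equal-area (φ₀ = 30°): h = cos φ / cos 30° along meridians, k = cos 30° / cos φ along parallels; h·k = 1.
At 33.8°: h = 0.9595, k = 1.042; principal scales a = 1.042, b = 0.9595.
sin(ω/2) = (a − b)/(a + b) = 0.08263/2.002 = 0.04128, so ω = 2 arcsin(0.04128) ≈ 4.7°.

4.7°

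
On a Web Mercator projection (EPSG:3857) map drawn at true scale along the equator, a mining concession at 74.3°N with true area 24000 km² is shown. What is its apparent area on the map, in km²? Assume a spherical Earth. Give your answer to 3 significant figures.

328000 km²

For Mercator, h = k = sec φ (a conformal cylindrical projection has a single point scale, 1/cos φ).
Areal scale = k² = sec²φ = 1/cos²(74.3°) = 1/0.2706² = 13.66.
Apparent area = 24000 × 13.66 ≈ 328000 km².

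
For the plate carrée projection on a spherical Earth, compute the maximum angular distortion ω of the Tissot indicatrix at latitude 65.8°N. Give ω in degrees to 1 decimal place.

In the plate carrée (x = Rλ, y = Rφ), meridians are true-scale (h = 1) and parallels are stretched by k = sec φ.
At 65.8°: h = 1.000, k = 2.439; principal scales a = 2.439, b = 1.000.
sin(ω/2) = (a − b)/(a + b) = 1.439/3.439 = 0.4185, so ω = 2 arcsin(0.4185) ≈ 49.5°.

49.5°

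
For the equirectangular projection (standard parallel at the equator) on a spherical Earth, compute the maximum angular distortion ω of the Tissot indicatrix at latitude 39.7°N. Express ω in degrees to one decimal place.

15.0°

Plate carrée maps x = Rλ, y = Rφ. The meridian scale is h = 1 and the parallel scale is k = 1/cos φ = sec φ.
At 39.7°: h = 1.000, k = 1.300; principal scales a = 1.300, b = 1.000.
sin(ω/2) = (a − b)/(a + b) = 0.2997/2.300 = 0.1303, so ω = 2 arcsin(0.1303) ≈ 15.0°.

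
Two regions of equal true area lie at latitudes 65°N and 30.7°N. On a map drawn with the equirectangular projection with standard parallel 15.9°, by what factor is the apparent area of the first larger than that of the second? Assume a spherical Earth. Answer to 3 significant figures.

The equidistant cylindrical projection with φ₀ = 15.9° has h = 1 (meridians true) and k = cos φ₀ / cos φ along parallels.
Areal scale at 65°: h·k = 1.000 × 2.276 = 2.276.
Areal scale at 30.7°: h·k = 1.000 × 1.118 = 1.118.
Ratio = 2.276/1.118 ≈ 2.03.

2.03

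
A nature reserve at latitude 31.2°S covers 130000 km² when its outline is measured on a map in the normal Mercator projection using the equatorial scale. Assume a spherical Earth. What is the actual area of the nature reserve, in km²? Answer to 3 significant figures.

95100 km²

Mercator is conformal, so the point scale is isotropic: h = k = sec φ = 1/cos φ.
Areal scale = k² = sec²φ = 1/cos²(31.2°) = 1/0.8554² = 1.367.
True area = apparent / (areal scale) = 130000 / 1.367 ≈ 95100 km².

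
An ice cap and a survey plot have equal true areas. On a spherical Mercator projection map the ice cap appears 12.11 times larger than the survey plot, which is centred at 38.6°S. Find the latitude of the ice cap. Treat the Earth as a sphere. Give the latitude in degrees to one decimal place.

77.0°

On Mercator, (apparent₁)/(apparent₂) = sec²φ₁ / sec²φ₂ when true areas are equal.
cos²φ₂ / cos²φ₁ = 12.11  ⇒  cos φ₁ = cos 38.6° / √12.11 = 0.7815/3.480 = 0.2246.
φ₁ = arccos(0.2246) ≈ 77.0°.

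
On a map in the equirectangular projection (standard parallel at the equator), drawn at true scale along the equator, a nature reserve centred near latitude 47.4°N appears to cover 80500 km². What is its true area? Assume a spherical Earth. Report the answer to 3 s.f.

In the plate carrée (x = Rλ, y = Rφ), meridians are true-scale (h = 1) and parallels are stretched by k = sec φ.
Areal scale = h·k = 1 × sec φ; at 47.4°, h = 1.000, k = 1.477, so h·k = 1.477.
True area = apparent / (areal scale) = 80500 / 1.477 ≈ 54500 km².

54500 km²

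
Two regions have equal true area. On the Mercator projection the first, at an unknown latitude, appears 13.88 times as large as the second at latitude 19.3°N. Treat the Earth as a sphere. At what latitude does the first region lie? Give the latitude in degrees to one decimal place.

75.3°

On Mercator, (apparent₁)/(apparent₂) = sec²φ₁ / sec²φ₂ when true areas are equal.
cos²φ₂ / cos²φ₁ = 13.88  ⇒  cos φ₁ = cos 19.3° / √13.88 = 0.9438/3.726 = 0.2533.
φ₁ = arccos(0.2533) ≈ 75.3°.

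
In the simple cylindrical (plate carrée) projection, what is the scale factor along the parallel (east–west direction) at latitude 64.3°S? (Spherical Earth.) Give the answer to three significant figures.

In the plate carrée (x = Rλ, y = Rφ), meridians are true-scale (h = 1) and parallels are stretched by k = sec φ.
k = 1/cos 64.3° = 1/0.4337 = 2.306.

2.31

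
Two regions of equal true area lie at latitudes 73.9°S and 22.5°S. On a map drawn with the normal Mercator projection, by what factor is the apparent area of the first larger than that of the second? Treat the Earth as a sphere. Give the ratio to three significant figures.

Mercator areal scale is sec²φ.
At 73.9°: sec²(73.9°) = 1/0.2773² = 13.00.
At 22.5°: sec²(22.5°) = 1/0.9239² = 1.172.
Ratio = 13.00/1.172 = cos²(22.5°)/cos²(73.9°) ≈ 11.1.

11.1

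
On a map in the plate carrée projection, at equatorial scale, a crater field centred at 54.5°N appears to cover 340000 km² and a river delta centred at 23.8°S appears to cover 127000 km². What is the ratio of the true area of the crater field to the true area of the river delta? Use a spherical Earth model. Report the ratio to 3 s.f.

1.70

Plate carrée has h = 1 and k = sec φ, giving areal scale sec φ; true area = (apparent area) · cos φ.
True area of crater field: 340000 × cos(54.5°) = 340000 × 0.5807 = 197400 km².
True area of river delta: 127000 × cos(23.8°) = 127000 × 0.9150 = 116200 km².
Ratio = 197400 / 116200 ≈ 1.70.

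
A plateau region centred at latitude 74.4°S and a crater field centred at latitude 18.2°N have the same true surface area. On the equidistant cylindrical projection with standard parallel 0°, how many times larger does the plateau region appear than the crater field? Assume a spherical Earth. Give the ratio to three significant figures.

3.53

In the plate carrée (x = Rλ, y = Rφ), meridians are true-scale (h = 1) and parallels are stretched by k = sec φ.
Areal scale at 74.4°: h·k = 1.000 × 3.719 = 3.719.
Areal scale at 18.2°: h·k = 1.000 × 1.053 = 1.053.
Ratio = 3.719/1.053 ≈ 3.53.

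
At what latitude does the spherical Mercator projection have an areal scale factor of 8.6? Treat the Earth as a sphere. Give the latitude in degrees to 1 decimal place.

Mercator areal scale is sec²φ.
sec²φ = 8.6  ⇒  cos²φ = 0.1163  ⇒  cos φ = 0.3410.
φ = arccos(0.3410) ≈ 70.1°.

70.1°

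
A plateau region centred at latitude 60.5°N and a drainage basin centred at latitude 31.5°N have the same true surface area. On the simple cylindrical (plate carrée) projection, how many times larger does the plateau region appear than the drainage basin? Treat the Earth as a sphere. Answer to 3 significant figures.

1.73

In the plate carrée (x = Rλ, y = Rφ), meridians are true-scale (h = 1) and parallels are stretched by k = sec φ.
Areal scale at 60.5°: h·k = 1.000 × 2.031 = 2.031.
Areal scale at 31.5°: h·k = 1.000 × 1.173 = 1.173.
Ratio = 2.031/1.173 ≈ 1.73.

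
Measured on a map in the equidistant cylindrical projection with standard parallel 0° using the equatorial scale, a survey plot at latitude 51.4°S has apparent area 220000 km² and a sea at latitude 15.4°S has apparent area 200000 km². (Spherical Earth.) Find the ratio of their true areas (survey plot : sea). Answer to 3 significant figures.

Plate carrée has h = 1 and k = sec φ, giving areal scale sec φ; true area = (apparent area) · cos φ.
True area of survey plot: 220000 × cos(51.4°) = 220000 × 0.6239 = 137300 km².
True area of sea: 200000 × cos(15.4°) = 200000 × 0.9641 = 192800 km².
Ratio = 137300 / 192800 ≈ 0.712.

0.712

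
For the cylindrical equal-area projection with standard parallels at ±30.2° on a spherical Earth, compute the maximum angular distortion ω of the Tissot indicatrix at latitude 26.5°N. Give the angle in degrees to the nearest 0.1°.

4.0°

A cylindrical equal-area projection with standard parallel φ₀ has meridian scale h = cos φ / cos φ₀ and parallel scale k = cos φ₀ / cos φ (so areas are preserved, h·k = 1).
At 26.5°: h = 1.035, k = 0.9657; principal scales a = 1.035, b = 0.9657.
sin(ω/2) = (a − b)/(a + b) = 0.06973/2.001 = 0.03485, so ω = 2 arcsin(0.03485) ≈ 4.0°.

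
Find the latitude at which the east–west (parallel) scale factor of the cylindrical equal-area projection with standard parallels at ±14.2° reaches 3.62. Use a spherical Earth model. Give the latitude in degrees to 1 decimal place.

Cylindrical equal-area (φ₀ = 14.2°): h = cos φ / cos 14.2° along meridians, k = cos 14.2° / cos φ along parallels; h·k = 1.
k = cos φ₀ / cos φ = 3.62  ⇒  cos φ = cos 14.2° / 3.62 = 0.2678.
φ = arccos(0.2678) ≈ 74.5°.

74.5°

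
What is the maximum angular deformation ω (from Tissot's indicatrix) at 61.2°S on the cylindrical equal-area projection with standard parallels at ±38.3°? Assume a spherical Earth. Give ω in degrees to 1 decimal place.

For cylindrical equal-area with standard parallel φ₀, h = cos φ / cos φ₀ and k = cos φ₀ / cos φ, so h·k = 1.
At 61.2°: h = 0.6139, k = 1.629; principal scales a = 1.629, b = 0.6139.
sin(ω/2) = (a − b)/(a + b) = 1.015/2.243 = 0.4526, so ω = 2 arcsin(0.4526) ≈ 53.8°.

53.8°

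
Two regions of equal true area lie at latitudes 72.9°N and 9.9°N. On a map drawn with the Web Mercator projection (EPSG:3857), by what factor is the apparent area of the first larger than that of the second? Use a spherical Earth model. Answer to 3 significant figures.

Mercator areal scale is sec²φ.
At 72.9°: sec²(72.9°) = 1/0.2940² = 11.57.
At 9.9°: sec²(9.9°) = 1/0.9851² = 1.030.
Ratio = 11.57/1.030 = cos²(9.9°)/cos²(72.9°) ≈ 11.2.

11.2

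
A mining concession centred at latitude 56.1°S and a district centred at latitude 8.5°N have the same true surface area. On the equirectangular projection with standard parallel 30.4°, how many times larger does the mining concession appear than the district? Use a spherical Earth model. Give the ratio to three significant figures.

1.77

In the equirectangular projection with standard parallel φ₀ = 30.4° (x = Rλ cos φ₀, y = Rφ), meridians are true-scale (h = 1) and the parallel scale is k = cos φ₀ / cos φ.
Areal scale at 56.1°: h·k = 1.000 × 1.546 = 1.546.
Areal scale at 8.5°: h·k = 1.000 × 0.8721 = 0.8721.
Ratio = 1.546/0.8721 ≈ 1.77.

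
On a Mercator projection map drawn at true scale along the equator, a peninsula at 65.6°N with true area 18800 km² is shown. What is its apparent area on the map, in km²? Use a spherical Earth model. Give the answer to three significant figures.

110000 km²

For Mercator, h = k = sec φ (a conformal cylindrical projection has a single point scale, 1/cos φ).
Areal scale = k² = sec²φ = 1/cos²(65.6°) = 1/0.4131² = 5.860.
Apparent area = 18800 × 5.860 ≈ 110000 km².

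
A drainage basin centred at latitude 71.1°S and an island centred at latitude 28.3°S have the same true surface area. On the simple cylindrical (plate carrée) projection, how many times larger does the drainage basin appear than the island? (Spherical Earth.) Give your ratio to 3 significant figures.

For the equirectangular projection with φ₀ = 0 (plate carrée), h = 1 along meridians and k = sec φ along parallels.
Areal scale at 71.1°: h·k = 1.000 × 3.087 = 3.087.
Areal scale at 28.3°: h·k = 1.000 × 1.136 = 1.136.
Ratio = 3.087/1.136 ≈ 2.72.

2.72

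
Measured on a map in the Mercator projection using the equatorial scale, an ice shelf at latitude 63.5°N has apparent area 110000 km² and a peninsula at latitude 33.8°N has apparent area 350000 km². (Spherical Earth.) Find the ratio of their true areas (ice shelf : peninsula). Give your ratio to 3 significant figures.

0.0906

Mercator's areal exaggeration is sec²φ; hence true area = (apparent area) · cos²φ.
True area of ice shelf: 110000 × cos²(63.5°) = 110000 × 0.1991 = 21900 km².
True area of peninsula: 350000 × cos²(33.8°) = 350000 × 0.6905 = 241700 km².
Ratio = 21900 / 241700 ≈ 0.0906.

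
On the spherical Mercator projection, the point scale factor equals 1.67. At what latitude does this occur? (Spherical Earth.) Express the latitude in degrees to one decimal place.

Mercator scale is k = sec φ = 1/cos φ.
1/cos φ = 1.67  ⇒  cos φ = 0.5988  ⇒  φ = arccos(0.5988) ≈ 53.2°.

53.2°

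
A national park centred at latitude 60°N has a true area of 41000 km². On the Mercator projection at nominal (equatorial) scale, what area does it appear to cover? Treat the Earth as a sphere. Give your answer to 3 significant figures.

The Mercator projection is conformal; its linear scale factor is the same in every direction and equals sec φ = 1/cos φ.
Areal scale = k² = sec²φ = 1/cos²(60°) = 1/0.5000² = 4.000.
Apparent area = 41000 × 4.000 ≈ 164000 km².

164000 km²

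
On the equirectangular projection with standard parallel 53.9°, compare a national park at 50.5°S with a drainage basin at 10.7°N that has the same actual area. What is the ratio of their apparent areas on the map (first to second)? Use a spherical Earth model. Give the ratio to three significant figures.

1.54

With standard parallel φ₀ = 53.9°, the equirectangular projection gives x = Rλ cos φ₀, y = Rφ, so h = 1 and k = cos 53.9° / cos φ.
Areal scale at 50.5°: h·k = 1.000 × 0.9263 = 0.9263.
Areal scale at 10.7°: h·k = 1.000 × 0.5996 = 0.5996.
Ratio = 0.9263/0.5996 ≈ 1.54.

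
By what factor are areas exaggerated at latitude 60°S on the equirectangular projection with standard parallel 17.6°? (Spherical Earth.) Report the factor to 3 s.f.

The equidistant cylindrical projection with φ₀ = 17.6° has h = 1 (meridians true) and k = cos φ₀ / cos φ along parallels.
Areal scale = h·k = 1 × cos φ₀ / cos φ; at 60°, h = 1.000, k = 1.906, so h·k = 1.906.

1.91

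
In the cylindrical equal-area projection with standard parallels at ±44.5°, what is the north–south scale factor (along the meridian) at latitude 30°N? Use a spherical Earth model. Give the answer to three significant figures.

For cylindrical equal-area with standard parallel φ₀, h = cos φ / cos φ₀ and k = cos φ₀ / cos φ, so h·k = 1.
h = cos 30° / cos 44.5° = 0.8660/0.7133 = 1.214.

1.21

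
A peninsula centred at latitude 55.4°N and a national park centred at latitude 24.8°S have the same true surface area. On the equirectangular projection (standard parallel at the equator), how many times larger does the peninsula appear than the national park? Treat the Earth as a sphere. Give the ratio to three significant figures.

1.60

For the equirectangular projection with φ₀ = 0 (plate carrée), h = 1 along meridians and k = sec φ along parallels.
Areal scale at 55.4°: h·k = 1.000 × 1.761 = 1.761.
Areal scale at 24.8°: h·k = 1.000 × 1.102 = 1.102.
Ratio = 1.761/1.102 ≈ 1.60.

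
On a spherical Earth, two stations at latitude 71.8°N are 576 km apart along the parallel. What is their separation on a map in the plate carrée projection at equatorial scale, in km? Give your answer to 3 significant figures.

For the equirectangular projection with φ₀ = 0 (plate carrée), h = 1 along meridians and k = sec φ along parallels.
Along the parallel, k = sec 71.8° = 1/0.3123 = 3.202.
Map distance = 576 × 3.202 ≈ 1840 km.

1840 km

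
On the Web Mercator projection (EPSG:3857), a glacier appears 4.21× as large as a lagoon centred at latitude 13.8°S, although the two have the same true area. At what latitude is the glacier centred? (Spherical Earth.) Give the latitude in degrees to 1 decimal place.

On Mercator, (apparent₁)/(apparent₂) = sec²φ₁ / sec²φ₂ when true areas are equal.
cos²φ₂ / cos²φ₁ = 4.21  ⇒  cos φ₁ = cos 13.8° / √4.21 = 0.9711/2.052 = 0.4733.
φ₁ = arccos(0.4733) ≈ 61.8°.

61.8°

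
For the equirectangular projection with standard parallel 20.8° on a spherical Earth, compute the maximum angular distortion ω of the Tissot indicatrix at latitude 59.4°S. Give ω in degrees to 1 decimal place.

34.3°

The equidistant cylindrical projection with φ₀ = 20.8° has h = 1 (meridians true) and k = cos φ₀ / cos φ along parallels.
At 59.4°: h = 1.000, k = 1.836; principal scales a = 1.836, b = 1.000.
sin(ω/2) = (a − b)/(a + b) = 0.8364/2.836 = 0.2949, so ω = 2 arcsin(0.2949) ≈ 34.3°.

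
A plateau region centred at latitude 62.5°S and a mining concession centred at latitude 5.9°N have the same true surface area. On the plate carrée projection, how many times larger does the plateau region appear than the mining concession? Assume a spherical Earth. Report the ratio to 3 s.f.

2.15

In the plate carrée (x = Rλ, y = Rφ), meridians are true-scale (h = 1) and parallels are stretched by k = sec φ.
Areal scale at 62.5°: h·k = 1.000 × 2.166 = 2.166.
Areal scale at 5.9°: h·k = 1.000 × 1.005 = 1.005.
Ratio = 2.166/1.005 ≈ 2.15.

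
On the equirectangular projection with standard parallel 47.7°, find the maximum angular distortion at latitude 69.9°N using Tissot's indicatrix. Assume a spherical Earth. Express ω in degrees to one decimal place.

The equidistant cylindrical projection with φ₀ = 47.7° has h = 1 (meridians true) and k = cos φ₀ / cos φ along parallels.
At 69.9°: h = 1.000, k = 1.958; principal scales a = 1.958, b = 1.000.
sin(ω/2) = (a − b)/(a + b) = 0.9584/2.958 = 0.3240, so ω = 2 arcsin(0.3240) ≈ 37.8°.

37.8°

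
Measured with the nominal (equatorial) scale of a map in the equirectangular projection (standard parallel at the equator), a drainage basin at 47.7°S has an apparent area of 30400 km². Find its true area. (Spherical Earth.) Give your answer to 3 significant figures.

20500 km²

Plate carrée maps x = Rλ, y = Rφ. The meridian scale is h = 1 and the parallel scale is k = 1/cos φ = sec φ.
Areal scale = h·k = 1 × sec φ; at 47.7°, h = 1.000, k = 1.486, so h·k = 1.486.
True area = apparent / (areal scale) = 30400 / 1.486 ≈ 20500 km².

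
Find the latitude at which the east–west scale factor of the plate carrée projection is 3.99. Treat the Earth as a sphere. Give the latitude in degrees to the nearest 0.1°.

75.5°

Plate carrée: h = 1, k = sec φ along parallels.
sec φ = 3.99  ⇒  cos φ = 0.2506  ⇒  φ ≈ 75.5°.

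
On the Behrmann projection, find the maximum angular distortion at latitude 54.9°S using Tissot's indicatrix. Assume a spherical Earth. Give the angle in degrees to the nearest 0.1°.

45.7°

The Behrmann projection is cylindrical equal-area with φ₀ = 30°. For cylindrical equal-area with standard parallel φ₀, h = cos φ / cos φ₀ and k = cos φ₀ / cos φ, so h·k = 1.
At 54.9°: h = 0.6640, k = 1.506; principal scales a = 1.506, b = 0.6640.
sin(ω/2) = (a − b)/(a + b) = 0.8422/2.170 = 0.3881, so ω = 2 arcsin(0.3881) ≈ 45.7°.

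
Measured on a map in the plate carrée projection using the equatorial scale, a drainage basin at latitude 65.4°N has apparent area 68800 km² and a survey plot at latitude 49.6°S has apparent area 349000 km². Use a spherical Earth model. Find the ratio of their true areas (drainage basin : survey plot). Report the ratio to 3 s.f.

Plate carrée has h = 1 and k = sec φ, giving areal scale sec φ; true area = (apparent area) · cos φ.
True area of drainage basin: 68800 × cos(65.4°) = 68800 × 0.4163 = 28640 km².
True area of survey plot: 349000 × cos(49.6°) = 349000 × 0.6481 = 226200 km².
Ratio = 28640 / 226200 ≈ 0.127.

0.127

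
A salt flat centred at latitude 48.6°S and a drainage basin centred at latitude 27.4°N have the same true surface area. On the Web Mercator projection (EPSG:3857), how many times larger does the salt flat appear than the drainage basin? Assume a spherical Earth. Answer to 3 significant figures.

1.80

Mercator areal scale is sec²φ.
At 48.6°: sec²(48.6°) = 1/0.6613² = 2.287.
At 27.4°: sec²(27.4°) = 1/0.8878² = 1.269.
Ratio = 2.287/1.269 = cos²(27.4°)/cos²(48.6°) ≈ 1.80.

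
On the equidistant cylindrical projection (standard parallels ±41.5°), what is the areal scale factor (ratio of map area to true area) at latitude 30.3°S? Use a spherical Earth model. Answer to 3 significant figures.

0.867

In the equirectangular projection with standard parallel φ₀ = 41.5° (x = Rλ cos φ₀, y = Rφ), meridians are true-scale (h = 1) and the parallel scale is k = cos φ₀ / cos φ.
Areal scale = h·k = 1 × cos φ₀ / cos φ; at 30.3°, h = 1.000, k = 0.8675, so h·k = 0.8675.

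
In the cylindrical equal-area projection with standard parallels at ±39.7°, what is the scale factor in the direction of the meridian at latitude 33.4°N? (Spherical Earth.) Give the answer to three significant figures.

For cylindrical equal-area with standard parallel φ₀, h = cos φ / cos φ₀ and k = cos φ₀ / cos φ, so h·k = 1.
h = cos 33.4° / cos 39.7° = 0.8348/0.7694 = 1.085.

1.09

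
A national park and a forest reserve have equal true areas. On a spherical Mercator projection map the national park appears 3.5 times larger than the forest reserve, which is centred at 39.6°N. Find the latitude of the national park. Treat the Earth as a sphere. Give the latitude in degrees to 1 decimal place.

65.7°

Mercator areal scale is sec²φ, so apparent-area ratio = sec²φ₁ / sec²φ₂ = cos²φ₂ / cos²φ₁.
cos²φ₂ / cos²φ₁ = 3.5  ⇒  cos φ₁ = cos 39.6° / √3.5 = 0.7705/1.871 = 0.4119.
φ₁ = arccos(0.4119) ≈ 65.7°.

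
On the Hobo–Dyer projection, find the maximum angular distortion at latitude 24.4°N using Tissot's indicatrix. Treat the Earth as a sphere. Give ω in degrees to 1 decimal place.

Hobo–Dyer is a cylindrical equal-area projection with standard parallels at ±37.5°. Cylindrical equal-area (φ₀ = 37.5°): h = cos φ / cos 37.5° along meridians, k = cos 37.5° / cos φ along parallels; h·k = 1.
At 24.4°: h = 1.148, k = 0.8712; principal scales a = 1.148, b = 0.8712.
sin(ω/2) = (a − b)/(a + b) = 0.2767/2.019 = 0.1371, so ω = 2 arcsin(0.1371) ≈ 15.8°.

15.8°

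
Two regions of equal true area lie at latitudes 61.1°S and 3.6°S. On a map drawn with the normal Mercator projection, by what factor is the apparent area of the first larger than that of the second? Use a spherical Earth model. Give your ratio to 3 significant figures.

4.26

On Mercator, area is exaggerated by sec²φ = 1/cos²φ.
At 61.1°: sec²(61.1°) = 1/0.4833² = 4.282.
At 3.6°: sec²(3.6°) = 1/0.9980² = 1.004.
Ratio = 4.282/1.004 = cos²(3.6°)/cos²(61.1°) ≈ 4.26.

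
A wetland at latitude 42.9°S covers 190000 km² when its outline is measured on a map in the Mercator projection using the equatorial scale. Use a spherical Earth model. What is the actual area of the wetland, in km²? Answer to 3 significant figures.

Mercator is conformal, so the point scale is isotropic: h = k = sec φ = 1/cos φ.
Areal scale = k² = sec²φ = 1/cos²(42.9°) = 1/0.7325² = 1.864.
True area = apparent / (areal scale) = 190000 / 1.864 ≈ 102000 km².

102000 km²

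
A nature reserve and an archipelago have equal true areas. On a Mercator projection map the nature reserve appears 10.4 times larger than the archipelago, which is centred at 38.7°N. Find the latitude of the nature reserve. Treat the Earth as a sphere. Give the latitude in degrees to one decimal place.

On Mercator, (apparent₁)/(apparent₂) = sec²φ₁ / sec²φ₂ when true areas are equal.
cos²φ₂ / cos²φ₁ = 10.4  ⇒  cos φ₁ = cos 38.7° / √10.4 = 0.7804/3.225 = 0.2420.
φ₁ = arccos(0.2420) ≈ 76.0°.

76.0°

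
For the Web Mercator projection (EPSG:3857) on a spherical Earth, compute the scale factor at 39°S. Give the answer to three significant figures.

1.29

Mercator is conformal, so the point scale is isotropic: h = k = sec φ = 1/cos φ.
k = 1/cos 39° = 1/0.7771 = 1.287.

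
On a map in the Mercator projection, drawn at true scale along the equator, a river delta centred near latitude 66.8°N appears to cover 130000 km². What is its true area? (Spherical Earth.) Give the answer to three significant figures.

Mercator is conformal, so the point scale is isotropic: h = k = sec φ = 1/cos φ.
Areal scale = k² = sec²φ = 1/cos²(66.8°) = 1/0.3939² = 6.444.
True area = apparent / (areal scale) = 130000 / 6.444 ≈ 20200 km².

20200 km²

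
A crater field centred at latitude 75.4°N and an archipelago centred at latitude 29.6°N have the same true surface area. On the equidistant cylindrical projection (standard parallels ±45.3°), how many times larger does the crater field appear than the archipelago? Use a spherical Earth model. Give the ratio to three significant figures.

3.45

With standard parallel φ₀ = 45.3°, the equirectangular projection gives x = Rλ cos φ₀, y = Rφ, so h = 1 and k = cos 45.3° / cos φ.
Areal scale at 75.4°: h·k = 1.000 × 2.790 = 2.790.
Areal scale at 29.6°: h·k = 1.000 × 0.8090 = 0.8090.
Ratio = 2.790/0.8090 ≈ 3.45.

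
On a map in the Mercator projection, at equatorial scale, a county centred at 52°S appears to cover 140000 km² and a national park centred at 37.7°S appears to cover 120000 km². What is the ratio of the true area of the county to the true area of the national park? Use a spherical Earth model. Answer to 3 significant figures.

Mercator's areal exaggeration is sec²φ; hence true area = (apparent area) · cos²φ.
True area of county: 140000 × cos²(52°) = 140000 × 0.3790 = 53070 km².
True area of national park: 120000 × cos²(37.7°) = 120000 × 0.6260 = 75120 km².
Ratio = 53070 / 75120 ≈ 0.706.

0.706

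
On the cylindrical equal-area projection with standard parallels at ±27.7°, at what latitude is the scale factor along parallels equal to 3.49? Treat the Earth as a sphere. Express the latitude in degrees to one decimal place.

For cylindrical equal-area with standard parallel φ₀, h = cos φ / cos φ₀ and k = cos φ₀ / cos φ, so h·k = 1.
k = cos φ₀ / cos φ = 3.49  ⇒  cos φ = cos 27.7° / 3.49 = 0.2537.
φ = arccos(0.2537) ≈ 75.3°.

75.3°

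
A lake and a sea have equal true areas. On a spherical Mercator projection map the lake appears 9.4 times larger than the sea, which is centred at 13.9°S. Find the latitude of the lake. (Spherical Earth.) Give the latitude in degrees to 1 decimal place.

71.5°

Mercator areal scale is sec²φ, so apparent-area ratio = sec²φ₁ / sec²φ₂ = cos²φ₂ / cos²φ₁.
cos²φ₂ / cos²φ₁ = 9.4  ⇒  cos φ₁ = cos 13.9° / √9.4 = 0.9707/3.066 = 0.3166.
φ₁ = arccos(0.3166) ≈ 71.5°.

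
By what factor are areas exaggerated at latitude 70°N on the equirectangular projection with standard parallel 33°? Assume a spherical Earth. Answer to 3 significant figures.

2.45

In the equirectangular projection with standard parallel φ₀ = 33° (x = Rλ cos φ₀, y = Rφ), meridians are true-scale (h = 1) and the parallel scale is k = cos φ₀ / cos φ.
Areal scale = h·k = 1 × cos φ₀ / cos φ; at 70°, h = 1.000, k = 2.452, so h·k = 2.452.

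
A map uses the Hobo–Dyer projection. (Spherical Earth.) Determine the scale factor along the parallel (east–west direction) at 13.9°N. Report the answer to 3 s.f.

0.817

The Hobo–Dyer projection is cylindrical equal-area with φ₀ = 37.5°. For cylindrical equal-area with standard parallel φ₀, h = cos φ / cos φ₀ and k = cos φ₀ / cos φ, so h·k = 1.
k = cos 37.5° / cos 13.9° = 0.7934/0.9707 = 0.8173.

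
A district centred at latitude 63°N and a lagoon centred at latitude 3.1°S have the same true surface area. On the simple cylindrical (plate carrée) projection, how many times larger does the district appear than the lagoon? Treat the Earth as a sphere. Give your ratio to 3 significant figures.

2.20

For the equirectangular projection with φ₀ = 0 (plate carrée), h = 1 along meridians and k = sec φ along parallels.
Areal scale at 63°: h·k = 1.000 × 2.203 = 2.203.
Areal scale at 3.1°: h·k = 1.000 × 1.001 = 1.001.
Ratio = 2.203/1.001 ≈ 2.20.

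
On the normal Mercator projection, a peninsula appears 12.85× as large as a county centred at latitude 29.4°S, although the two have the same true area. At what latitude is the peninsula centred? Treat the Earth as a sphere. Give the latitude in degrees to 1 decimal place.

75.9°

For equal true areas on Mercator, apparent areas scale as sec²φ, so the ratio is cos²φ₂ / cos²φ₁.
cos²φ₂ / cos²φ₁ = 12.85  ⇒  cos φ₁ = cos 29.4° / √12.85 = 0.8712/3.585 = 0.2430.
φ₁ = arccos(0.2430) ≈ 75.9°.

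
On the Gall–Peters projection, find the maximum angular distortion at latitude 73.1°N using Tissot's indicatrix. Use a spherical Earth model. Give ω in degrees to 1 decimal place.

90.6°

The Gall–Peters projection is cylindrical equal-area with φ₀ = 45°. A cylindrical equal-area projection with standard parallel φ₀ has meridian scale h = cos φ / cos φ₀ and parallel scale k = cos φ₀ / cos φ (so areas are preserved, h·k = 1).
At 73.1°: h = 0.4111, k = 2.432; principal scales a = 2.432, b = 0.4111.
sin(ω/2) = (a − b)/(a + b) = 2.021/2.844 = 0.7108, so ω = 2 arcsin(0.7108) ≈ 90.6°.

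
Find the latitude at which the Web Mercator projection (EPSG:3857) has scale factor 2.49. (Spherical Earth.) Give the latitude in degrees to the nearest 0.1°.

Mercator scale is k = sec φ = 1/cos φ.
1/cos φ = 2.49  ⇒  cos φ = 0.4016  ⇒  φ = arccos(0.4016) ≈ 66.3°.

66.3°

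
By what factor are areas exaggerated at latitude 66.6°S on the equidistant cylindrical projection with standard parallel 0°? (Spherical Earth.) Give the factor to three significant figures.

2.52

Plate carrée maps x = Rλ, y = Rφ. The meridian scale is h = 1 and the parallel scale is k = 1/cos φ = sec φ.
Areal scale = h·k = 1 × sec φ; at 66.6°, h = 1.000, k = 2.518, so h·k = 2.518.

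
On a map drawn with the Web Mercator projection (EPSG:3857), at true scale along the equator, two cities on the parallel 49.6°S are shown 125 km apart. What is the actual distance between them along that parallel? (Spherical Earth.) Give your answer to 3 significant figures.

81.0 km

The Mercator projection is conformal; its linear scale factor is the same in every direction and equals sec φ = 1/cos φ.
Along the parallel at 49.6°, map distances are exaggerated by k = sec 49.6° = 1.543.
True distance = 125 / 1.543 = 125 × cos 49.6° ≈ 81.0 km.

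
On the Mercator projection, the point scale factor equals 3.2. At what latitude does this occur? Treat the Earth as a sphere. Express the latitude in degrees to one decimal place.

Mercator scale is k = sec φ = 1/cos φ.
1/cos φ = 3.2  ⇒  cos φ = 0.3125  ⇒  φ = arccos(0.3125) ≈ 71.8°.

71.8°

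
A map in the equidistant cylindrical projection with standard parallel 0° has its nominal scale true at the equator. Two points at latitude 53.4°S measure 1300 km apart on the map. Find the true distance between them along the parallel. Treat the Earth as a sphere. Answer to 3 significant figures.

775 km

In the plate carrée (x = Rλ, y = Rφ), meridians are true-scale (h = 1) and parallels are stretched by k = sec φ.
Along the parallel at 53.4°, map distances are exaggerated by k = sec 53.4° = 1.677.
True distance = 1300 / 1.677 = 1300 × cos 53.4° ≈ 775 km.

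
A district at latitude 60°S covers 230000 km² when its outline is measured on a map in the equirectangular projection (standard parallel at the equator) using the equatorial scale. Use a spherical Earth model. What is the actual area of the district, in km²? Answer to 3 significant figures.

115000 km²

For the equirectangular projection with φ₀ = 0 (plate carrée), h = 1 along meridians and k = sec φ along parallels.
Areal scale = h·k = 1 × sec φ; at 60°, h = 1.000, k = 2.000, so h·k = 2.000.
True area = apparent / (areal scale) = 230000 / 2.000 ≈ 115000 km².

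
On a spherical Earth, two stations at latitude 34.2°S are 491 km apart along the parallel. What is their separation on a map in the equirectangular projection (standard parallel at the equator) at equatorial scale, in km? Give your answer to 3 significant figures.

594 km

For the equirectangular projection with φ₀ = 0 (plate carrée), h = 1 along meridians and k = sec φ along parallels.
Along the parallel, k = sec 34.2° = 1/0.8271 = 1.209.
Map distance = 491 × 1.209 ≈ 594 km.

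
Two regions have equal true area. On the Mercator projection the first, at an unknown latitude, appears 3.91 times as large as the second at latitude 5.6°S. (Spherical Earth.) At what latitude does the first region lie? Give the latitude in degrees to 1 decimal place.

Mercator areal scale is sec²φ, so apparent-area ratio = sec²φ₁ / sec²φ₂ = cos²φ₂ / cos²φ₁.
cos²φ₂ / cos²φ₁ = 3.91  ⇒  cos φ₁ = cos 5.6° / √3.91 = 0.9952/1.977 = 0.5033.
φ₁ = arccos(0.5033) ≈ 59.8°.

59.8°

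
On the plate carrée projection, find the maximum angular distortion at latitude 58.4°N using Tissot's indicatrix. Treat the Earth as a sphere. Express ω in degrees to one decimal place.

In the plate carrée (x = Rλ, y = Rφ), meridians are true-scale (h = 1) and parallels are stretched by k = sec φ.
At 58.4°: h = 1.000, k = 1.908; principal scales a = 1.908, b = 1.000.
sin(ω/2) = (a − b)/(a + b) = 0.9084/2.908 = 0.3123, so ω = 2 arcsin(0.3123) ≈ 36.4°.

36.4°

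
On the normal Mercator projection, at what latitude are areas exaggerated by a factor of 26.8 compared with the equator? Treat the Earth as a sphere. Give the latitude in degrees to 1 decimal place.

78.9°

Mercator areal scale is sec²φ.
sec²φ = 26.8  ⇒  cos²φ = 0.03731  ⇒  cos φ = 0.1932.
φ = arccos(0.1932) ≈ 78.9°.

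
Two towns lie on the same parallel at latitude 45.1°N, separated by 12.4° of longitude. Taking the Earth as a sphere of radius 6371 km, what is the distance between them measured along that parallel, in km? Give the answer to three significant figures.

973 km

Arc length along a parallel = R cos φ · Δλ (with Δλ in radians).
= 6371 × cos 45.1° × (12.4° × π/180) = 6371 × 0.7059 × 0.2164 ≈ 973 km.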